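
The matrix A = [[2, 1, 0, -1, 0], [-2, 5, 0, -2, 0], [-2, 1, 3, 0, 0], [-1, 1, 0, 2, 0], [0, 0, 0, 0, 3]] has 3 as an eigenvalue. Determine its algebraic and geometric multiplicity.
The characteristic polynomial is (x - 3)^5, so the factor x - 3 appears with exponent 5: the algebraic multiplicity is 5.

rank(A - 3I) = 2, so the eigenspace has dimension 5 - 2 = 3: the geometric multiplicity is 3.

Since 3 < 5, A is not diagonalizable.

algebraic multiplicity 5, geometric multiplicity 3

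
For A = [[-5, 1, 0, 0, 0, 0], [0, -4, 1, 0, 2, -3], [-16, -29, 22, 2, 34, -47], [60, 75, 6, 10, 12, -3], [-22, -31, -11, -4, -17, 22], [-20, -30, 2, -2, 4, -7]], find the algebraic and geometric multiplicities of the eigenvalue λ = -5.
The characteristic polynomial is (x - 5)^2(x - 4)(x + 5)^3, so the factor x + 5 appears with exponent 3: the algebraic multiplicity is 3.

rank(A + 5I) = 5, so the eigenspace has dimension 6 - 5 = 1: the geometric multiplicity is 1.

Since 1 < 3, A is not diagonalizable.

algebraic multiplicity 3, geometric multiplicity 1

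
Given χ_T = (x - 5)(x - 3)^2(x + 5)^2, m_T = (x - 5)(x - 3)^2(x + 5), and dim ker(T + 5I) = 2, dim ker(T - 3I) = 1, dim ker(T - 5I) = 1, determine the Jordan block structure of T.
Jordan blocks: (-5, 1), (-5, 1), (3, 2), (5, 1)

λ = -5: algebraic multiplicity 2 (exponent in χ_T), largest block size 1 (exponent in m_T), 2 blocks (geometric multiplicity). These force block sizes [1, 1].
λ = 3: algebraic multiplicity 2 (exponent in χ_T), largest block size 2 (exponent in m_T), 1 block (geometric multiplicity). This forces block sizes [2].
λ = 5: algebraic multiplicity 1 (exponent in χ_T), largest block size 1 (exponent in m_T), 1 block (geometric multiplicity). This forces block sizes [1].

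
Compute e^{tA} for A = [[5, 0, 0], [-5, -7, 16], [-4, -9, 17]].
A has Jordan form J = [[5, 1, 0], [0, 5, 1], [0, 0, 5]] with A = PJP^{-1}, so e^{tA} = P e^{tJ} P^{-1}.

For a Jordan block J_k(λ), e^{tJ_k(λ)} = e^{λt} · (I + tN + t^2 N^2/2! + ... + t^{k-1} N^{k-1}/(k-1)!) where N is the nilpotent superdiagonal part.

Assembling the blocks and conjugating back gives the entries of e^{tA} as shown above.

e^{tA} = [[e^{5*t}, 0, 0], [t*(-2*t - 5)*e^{5*t}, (1 - 12*t)*e^{5*t}, 16*t*e^{5*t}], [t*(-3*t - 8)*e^{5*t}/2, -9*t*e^{5*t}, (12*t + 1)*e^{5*t}]]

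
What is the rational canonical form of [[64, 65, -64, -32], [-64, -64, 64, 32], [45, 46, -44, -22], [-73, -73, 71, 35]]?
R = [[0, 0, 0, 32], [1, 0, 0, 0], [0, 1, 0, -22], [0, 0, 1, -9]]

The invariant factors of A (the non-unit diagonal entries of the Smith normal form of xI - A over ℚ[x]) are (x - 1)(x + 2)(x + 4)^2, each dividing the next. The characteristic polynomial is their product, (x - 1)(x + 2)(x + 4)^2.

The rational canonical form is the block-diagonal matrix of companion matrices C(f_i):
R = [[0, 0, 0, 32], [1, 0, 0, 0], [0, 1, 0, -22], [0, 0, 1, -9]].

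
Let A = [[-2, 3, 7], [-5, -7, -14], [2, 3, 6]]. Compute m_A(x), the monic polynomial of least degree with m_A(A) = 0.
m_A(x) = (x + 1)^3

The characteristic polynomial factors as (x + 1)^3. The minimal polynomial is ∏(x - λ)^{k_λ} where k_λ is the size of the largest Jordan block at λ.

For λ = -1: rank(A + I) = 2, and the largest Jordan block has size 3 (the smallest k with rank((A + I)^k) = rank((A + I)^(k+1))).

So m_A(x) = (x + 1)^3.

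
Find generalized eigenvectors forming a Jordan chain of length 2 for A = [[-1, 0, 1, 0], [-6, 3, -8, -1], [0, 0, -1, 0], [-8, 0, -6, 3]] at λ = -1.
v_1 = [[-1, 1, 1, 0]]^T, v_2 = [[1, 2, 0, 2]]^T

We seek v_1 ∈ ker((A + I)^2) \ ker(A + I), then set v_{i+1} = (A + I) v_i.

One such chain is v_1 = [[-1, 1, 1, 0]]^T, v_2 = [[1, 2, 0, 2]]^T. Check: (A + I) v_2 = [[0, 0, 0, 0]]^T = 0.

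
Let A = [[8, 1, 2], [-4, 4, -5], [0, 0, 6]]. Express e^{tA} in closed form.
A has Jordan form J = [[6, 1, 0], [0, 6, 1], [0, 0, 6]] with A = PJP^{-1}, so e^{tA} = P e^{tJ} P^{-1}.

For a Jordan block J_k(λ), e^{tJ_k(λ)} = e^{λt} · (I + tN + t^2 N^2/2! + ... + t^{k-1} N^{k-1}/(k-1)!) where N is the nilpotent superdiagonal part.

Assembling the blocks and conjugating back gives the entries of e^{tA} as shown above.

e^{tA} = [[(2*t + 1)*e^{6*t}, t*e^{6*t}, t*(4 - t)*e^{6*t}/2], [-4*t*e^{6*t}, (1 - 2*t)*e^{6*t}, t*(t - 5)*e^{6*t}], [0, 0, e^{6*t}]]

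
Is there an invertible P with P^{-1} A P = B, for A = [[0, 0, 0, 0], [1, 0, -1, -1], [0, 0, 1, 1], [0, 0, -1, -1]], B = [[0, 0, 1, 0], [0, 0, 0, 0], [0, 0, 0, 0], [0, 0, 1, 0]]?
Both have characteristic polynomial x^4 and minimal polynomial x^2. But rank(A) = 2 for A while rank(B) = 1 for B, so the number of Jordan blocks at λ = 0 differs. A and B are not similar.

No.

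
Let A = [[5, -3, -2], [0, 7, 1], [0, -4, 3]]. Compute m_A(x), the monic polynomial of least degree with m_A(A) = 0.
The characteristic polynomial factors as (x - 5)^3. The minimal polynomial is ∏(x - λ)^{k_λ} where k_λ is the size of the largest Jordan block at λ.

For λ = 5: rank(A - 5I) = 2, and the largest Jordan block has size 3 (the smallest k with rank((A - 5I)^k) = rank((A - 5I)^(k+1))).

So m_A(x) = (x - 5)^3.

m_A(x) = (x - 5)^3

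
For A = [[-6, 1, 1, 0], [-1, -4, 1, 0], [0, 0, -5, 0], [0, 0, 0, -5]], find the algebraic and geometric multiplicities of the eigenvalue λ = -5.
algebraic multiplicity 4, geometric multiplicity 3

The characteristic polynomial is (x + 5)^4, so the factor x + 5 appears with exponent 4: the algebraic multiplicity is 4.

rank(A + 5I) = 1, so the eigenspace has dimension 4 - 1 = 3: the geometric multiplicity is 3.

Since 3 < 4, A is not diagonalizable.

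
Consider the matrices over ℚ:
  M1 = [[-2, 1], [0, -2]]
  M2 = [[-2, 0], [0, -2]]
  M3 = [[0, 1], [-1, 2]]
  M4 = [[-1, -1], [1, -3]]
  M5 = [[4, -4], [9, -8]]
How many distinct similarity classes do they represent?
Characteristic polynomials: χ_{M1} = (x + 2)^2, χ_{M2} = (x + 2)^2, χ_{M3} = (x - 1)^2, χ_{M4} = (x + 2)^2, χ_{M5} = (x + 2)^2.

{M1, M4, M5}: invariant factors (x + 2)^2.

{M2}: invariant factors x + 2, x + 2.

{M3}: invariant factors (x - 1)^2.

Matrices are similar if and only if their invariant-factor lists agree; the partition into similarity classes is {M1, M4, M5}, {M2}, {M3}.

3 classes: {M1, M4, M5}, {M2}, {M3}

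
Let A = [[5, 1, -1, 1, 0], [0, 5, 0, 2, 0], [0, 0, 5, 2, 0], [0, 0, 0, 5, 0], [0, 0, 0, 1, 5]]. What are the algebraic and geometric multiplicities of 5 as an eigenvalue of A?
algebraic multiplicity 5, geometric multiplicity 3

The characteristic polynomial is (x - 5)^5, so the factor x - 5 appears with exponent 5: the algebraic multiplicity is 5.

rank(A - 5I) = 2, so the eigenspace has dimension 5 - 2 = 3: the geometric multiplicity is 3.

Since 3 < 5, A is not diagonalizable.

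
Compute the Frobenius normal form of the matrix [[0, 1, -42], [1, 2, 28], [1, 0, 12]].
R = [[0, 0, 100], [1, 0, -65], [0, 1, 14]]

The invariant factors of A (the non-unit diagonal entries of the Smith normal form of xI - A over ℚ[x]) are (x - 5)^2(x - 4), each dividing the next. The characteristic polynomial is their product, (x - 5)^2(x - 4).

The rational canonical form is the block-diagonal matrix of companion matrices C(f_i):
R = [[0, 0, 100], [1, 0, -65], [0, 1, 14]].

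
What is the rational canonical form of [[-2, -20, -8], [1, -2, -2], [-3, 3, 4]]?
The invariant factors of A (the non-unit diagonal entries of the Smith normal form of xI - A over ℚ[x]) are (x - 2)(x^2 + 2x - 6), each dividing the next. The characteristic polynomial is their product, (x - 2)(x^2 + 2x - 6).

The rational canonical form is the block-diagonal matrix of companion matrices C(f_i):
R = [[0, 0, -12], [1, 0, 10], [0, 1, 0]].

Note the characteristic polynomial does not split into linear factors over ℚ, so A has no Jordan form over ℚ; the rational canonical form exists over any field.

R = [[0, 0, -12], [1, 0, 10], [0, 1, 0]]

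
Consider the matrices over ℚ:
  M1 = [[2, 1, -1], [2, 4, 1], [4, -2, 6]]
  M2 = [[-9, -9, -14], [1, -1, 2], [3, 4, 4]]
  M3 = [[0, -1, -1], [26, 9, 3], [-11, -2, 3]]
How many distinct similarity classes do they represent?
2 classes: {M1, M3}, {M2}

Characteristic polynomials: χ_{M1} = (x - 4)^3, χ_{M2} = (x + 2)^3, χ_{M3} = (x - 4)^3.

{M1, M3}: invariant factors (x - 4)^3.

{M2}: invariant factors (x + 2)^3.

Matrices are similar if and only if their invariant-factor lists agree; the partition into similarity classes is {M1, M3}, {M2}.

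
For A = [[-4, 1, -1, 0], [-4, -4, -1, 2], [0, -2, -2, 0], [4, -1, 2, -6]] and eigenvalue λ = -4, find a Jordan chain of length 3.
v_1 = [[0, 1, 1, 1]]^T, v_2 = [[0, 1, 0, -1]]^T, v_3 = [[1, -2, -2, 1]]^T

We seek v_1 ∈ ker((A + 4I)^3) \ ker((A + 4I)^2), then set v_{i+1} = (A + 4I) v_i.

One such chain is v_1 = [[0, 1, 1, 1]]^T, v_2 = [[0, 1, 0, -1]]^T, v_3 = [[1, -2, -2, 1]]^T. Check: (A + 4I) v_3 = [[0, 0, 0, 0]]^T = 0.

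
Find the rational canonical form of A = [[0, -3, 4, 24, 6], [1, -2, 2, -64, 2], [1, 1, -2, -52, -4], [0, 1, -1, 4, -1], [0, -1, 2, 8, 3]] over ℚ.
The invariant factors of A (the non-unit diagonal entries of the Smith normal form of xI - A over ℚ[x]) are (x - 1)(x^2 - x + 6)^2, each dividing the next. The characteristic polynomial is their product, (x - 1)(x^2 - x + 6)^2.

The rational canonical form is the block-diagonal matrix of companion matrices C(f_i):
R = [[0, 0, 0, 0, 36], [1, 0, 0, 0, -48], [0, 1, 0, 0, 25], [0, 0, 1, 0, -15], [0, 0, 0, 1, 3]].

Note the characteristic polynomial does not split into linear factors over ℚ, so A has no Jordan form over ℚ; the rational canonical form exists over any field.

R = [[0, 0, 0, 0, 36], [1, 0, 0, 0, -48], [0, 1, 0, 0, 25], [0, 0, 1, 0, -15], [0, 0, 0, 1, 3]]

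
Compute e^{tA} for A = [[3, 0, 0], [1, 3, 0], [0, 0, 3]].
e^{tA} = [[e^{3*t}, 0, 0], [t*e^{3*t}, e^{3*t}, 0], [0, 0, e^{3*t}]]

A has Jordan form J = [[3, 1, 0], [0, 3, 0], [0, 0, 3]] with A = PJP^{-1}, so e^{tA} = P e^{tJ} P^{-1}.

For a Jordan block J_k(λ), e^{tJ_k(λ)} = e^{λt} · (I + tN + t^2 N^2/2! + ... + t^{k-1} N^{k-1}/(k-1)!) where N is the nilpotent superdiagonal part.

Assembling the blocks and conjugating back gives the entries of e^{tA} as shown above.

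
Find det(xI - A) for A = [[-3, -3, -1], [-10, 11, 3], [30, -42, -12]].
χ_A(x) = (x - 2)(x + 3)^2

xI - A = [[x + 3, 3, 1], [10, x - 11, -3], [-30, 42, x + 12]].

Expanding det(xI - A) along the first row:
det(xI - A) = + (x + 3)·det([[x - 11, -3], [42, x + 12]]) - (3)·det([[10, -3], [-30, x + 12]]) + (1)·det([[10, x - 11], [-30, 42]]).

Evaluating gives χ_A(x) = x^3 + 4x^2 - 3x - 18 = (x - 2)(x + 3)^2.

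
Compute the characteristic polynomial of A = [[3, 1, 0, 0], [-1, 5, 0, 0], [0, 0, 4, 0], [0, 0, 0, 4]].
xI - A = [[x - 3, -1, 0, 0], [1, x - 5, 0, 0], [0, 0, x - 4, 0], [0, 0, 0, x - 4]].

Expanding det(xI - A) along the first row:
det(xI - A) = + (x - 3)·det([[x - 5, 0, 0], [0, x - 4, 0], [0, 0, x - 4]]) - (-1)·det([[1, 0, 0], [0, x - 4, 0], [0, 0, x - 4]]) + (0)·det([[1, x - 5, 0], [0, 0, 0], [0, 0, x - 4]]) - (0)·det([[1, x - 5, 0], [0, 0, x - 4], [0, 0, 0]]).

Evaluating gives χ_A(x) = x^4 - 16x^3 + 96x^2 - 256x + 256 = (x - 4)^4.

χ_A(x) = (x - 4)^4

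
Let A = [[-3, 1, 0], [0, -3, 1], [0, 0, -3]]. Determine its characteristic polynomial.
xI - A = [[x + 3, -1, 0], [0, x + 3, -1], [0, 0, x + 3]].

Expanding det(xI - A) along the first row:
det(xI - A) = + (x + 3)·det([[x + 3, -1], [0, x + 3]]) - (-1)·det([[0, -1], [0, x + 3]]) + (0)·det([[0, x + 3], [0, 0]]).

Evaluating gives χ_A(x) = x^3 + 9x^2 + 27x + 27 = (x + 3)^3.

χ_A(x) = (x + 3)^3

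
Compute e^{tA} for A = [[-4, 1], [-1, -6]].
A has Jordan form J = [[-5, 1], [0, -5]] with A = PJP^{-1}, so e^{tA} = P e^{tJ} P^{-1}.

For a Jordan block J_k(λ), e^{tJ_k(λ)} = e^{λt} · (I + tN + t^2 N^2/2! + ... + t^{k-1} N^{k-1}/(k-1)!) where N is the nilpotent superdiagonal part.

Assembling the blocks and conjugating back gives the entries of e^{tA} as shown above.

e^{tA} = [[(t + 1)*e^{-5*t}, t*e^{-5*t}], [-t*e^{-5*t}, (1 - t)*e^{-5*t}]]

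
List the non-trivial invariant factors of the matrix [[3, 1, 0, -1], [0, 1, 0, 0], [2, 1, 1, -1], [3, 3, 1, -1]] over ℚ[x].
The Jordan structure of A has elementary divisors (x - 1)^3, (x - 1). Arranging the block sizes at each eigenvalue in decreasing order and taking row products gives the invariant factors.

Invariant factors (smallest first, each dividing the next): x - 1, (x - 1)^3.

Check: the last factor (x - 1)^3 is the minimal polynomial, and the product (x - 1)^4 is the characteristic polynomial.

x - 1, (x - 1)^3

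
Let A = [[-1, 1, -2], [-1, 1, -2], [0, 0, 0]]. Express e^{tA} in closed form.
A has Jordan form J = [[0, 1, 0], [0, 0, 0], [0, 0, 0]] with A = PJP^{-1}, so e^{tA} = P e^{tJ} P^{-1}.

For a Jordan block J_k(λ), e^{tJ_k(λ)} = e^{λt} · (I + tN + t^2 N^2/2! + ... + t^{k-1} N^{k-1}/(k-1)!) where N is the nilpotent superdiagonal part.

Assembling the blocks and conjugating back gives the entries of e^{tA} as shown above.

e^{tA} = [[1 - t, t, -2*t], [-t, t + 1, -2*t], [0, 0, 1]]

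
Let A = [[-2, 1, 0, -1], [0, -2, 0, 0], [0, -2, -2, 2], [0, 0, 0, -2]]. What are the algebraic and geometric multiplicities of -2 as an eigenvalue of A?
The characteristic polynomial is (x + 2)^4, so the factor x + 2 appears with exponent 4: the algebraic multiplicity is 4.

rank(A + 2I) = 1, so the eigenspace has dimension 4 - 1 = 3: the geometric multiplicity is 3.

Since 3 < 4, A is not diagonalizable.

algebraic multiplicity 4, geometric multiplicity 3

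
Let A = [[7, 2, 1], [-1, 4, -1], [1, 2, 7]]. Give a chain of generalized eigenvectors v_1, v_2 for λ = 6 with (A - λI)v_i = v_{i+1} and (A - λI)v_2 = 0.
v_1 = [[0, -1, 3]]^T, v_2 = [[1, -1, 1]]^T

We seek v_1 ∈ ker((A - 6I)^2) \ ker(A - 6I), then set v_{i+1} = (A - 6I) v_i.

One such chain is v_1 = [[0, -1, 3]]^T, v_2 = [[1, -1, 1]]^T. Check: (A - 6I) v_2 = [[0, 0, 0]]^T = 0.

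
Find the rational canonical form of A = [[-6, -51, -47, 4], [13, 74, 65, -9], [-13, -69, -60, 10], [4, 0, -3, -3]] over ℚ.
R = [[0, 0, 0, -5], [1, 0, 0, 16], [0, 1, 0, -3], [0, 0, 1, 5]]

The invariant factors of A (the non-unit diagonal entries of the Smith normal form of xI - A over ℚ[x]) are (x - 5)(x^3 + 3x - 1), each dividing the next. The characteristic polynomial is their product, (x - 5)(x^3 + 3x - 1).

The rational canonical form is the block-diagonal matrix of companion matrices C(f_i):
R = [[0, 0, 0, -5], [1, 0, 0, 16], [0, 1, 0, -3], [0, 0, 1, 5]].

Note the characteristic polynomial does not split into linear factors over ℚ, so A has no Jordan form over ℚ; the rational canonical form exists over any field.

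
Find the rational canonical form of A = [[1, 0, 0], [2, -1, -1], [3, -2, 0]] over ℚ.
R = [[0, 0, -2], [1, 0, 3], [0, 1, 0]]

The invariant factors of A (the non-unit diagonal entries of the Smith normal form of xI - A over ℚ[x]) are (x - 1)^2(x + 2), each dividing the next. The characteristic polynomial is their product, (x - 1)^2(x + 2).

The rational canonical form is the block-diagonal matrix of companion matrices C(f_i):
R = [[0, 0, -2], [1, 0, 3], [0, 1, 0]].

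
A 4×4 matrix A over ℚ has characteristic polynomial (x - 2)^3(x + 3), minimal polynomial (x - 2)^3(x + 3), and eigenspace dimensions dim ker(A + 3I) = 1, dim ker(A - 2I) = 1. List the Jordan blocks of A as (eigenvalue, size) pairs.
λ = -3: algebraic multiplicity 1 (exponent in χ_A), largest block size 1 (exponent in m_A), 1 block (geometric multiplicity). This forces block sizes [1].
λ = 2: algebraic multiplicity 3 (exponent in χ_A), largest block size 3 (exponent in m_A), 1 block (geometric multiplicity). This forces block sizes [3].

Jordan blocks: (-3, 1), (2, 3)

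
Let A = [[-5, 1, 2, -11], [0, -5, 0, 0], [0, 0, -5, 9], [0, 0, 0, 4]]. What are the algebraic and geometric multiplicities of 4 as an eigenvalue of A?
algebraic multiplicity 1, geometric multiplicity 1

The characteristic polynomial is (x - 4)(x + 5)^3, so the factor x - 4 appears with exponent 1: the algebraic multiplicity is 1.

rank(A - 4I) = 3, so the eigenspace has dimension 4 - 3 = 1: the geometric multiplicity is 1.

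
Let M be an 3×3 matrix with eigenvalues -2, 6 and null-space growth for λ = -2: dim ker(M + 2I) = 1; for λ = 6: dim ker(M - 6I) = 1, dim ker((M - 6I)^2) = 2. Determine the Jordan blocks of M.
λ = -2: successive nullity increments [1] count blocks of size ≥ k; block sizes are [1].
λ = 6: successive nullity increments [1, 1] count blocks of size ≥ k; block sizes are [2].

Jordan blocks: (-2, 1), (6, 2)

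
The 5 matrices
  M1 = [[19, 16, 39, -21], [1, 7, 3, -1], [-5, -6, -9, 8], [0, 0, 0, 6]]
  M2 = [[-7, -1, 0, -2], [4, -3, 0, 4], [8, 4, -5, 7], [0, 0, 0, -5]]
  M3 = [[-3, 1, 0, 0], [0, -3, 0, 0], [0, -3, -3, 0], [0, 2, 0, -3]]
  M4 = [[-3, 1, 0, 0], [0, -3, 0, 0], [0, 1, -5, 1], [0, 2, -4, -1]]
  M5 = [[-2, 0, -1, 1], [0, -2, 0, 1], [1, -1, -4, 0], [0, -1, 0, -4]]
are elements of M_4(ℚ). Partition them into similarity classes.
Characteristic polynomials: χ_{M1} = (x - 6)^3(x - 5), χ_{M2} = (x + 5)^4, χ_{M3} = (x + 3)^4, χ_{M4} = (x + 3)^4, χ_{M5} = (x + 3)^4.

{M1}: invariant factors (x - 6)^3(x - 5).

{M2}: invariant factors (x + 5)^2, (x + 5)^2.

{M3}: invariant factors x + 3, x + 3, (x + 3)^2.

{M4, M5}: invariant factors (x + 3)^2, (x + 3)^2.

Matrices are similar if and only if their invariant-factor lists agree; the partition into similarity classes is {M1}, {M2}, {M3}, {M4, M5}.

4 classes: {M1}, {M2}, {M3}, {M4, M5}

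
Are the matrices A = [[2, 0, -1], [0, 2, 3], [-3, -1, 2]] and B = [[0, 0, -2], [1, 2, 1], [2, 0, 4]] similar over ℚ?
No.

Both have characteristic polynomial (x - 2)^3, but the minimal polynomial of A is (x - 2)^3 while the minimal polynomial of B is (x - 2)^2. The minimal polynomial is a similarity invariant, so A and B are not similar.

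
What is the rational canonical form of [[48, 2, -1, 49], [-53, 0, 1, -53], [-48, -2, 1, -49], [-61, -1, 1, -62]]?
The invariant factors of A (the non-unit diagonal entries of the Smith normal form of xI - A over ℚ[x]) are x(x + 3)(x + 5)^2, each dividing the next. The characteristic polynomial is their product, x(x + 3)(x + 5)^2.

The rational canonical form is the block-diagonal matrix of companion matrices C(f_i):
R = [[0, 0, 0, 0], [1, 0, 0, -75], [0, 1, 0, -55], [0, 0, 1, -13]].

R = [[0, 0, 0, 0], [1, 0, 0, -75], [0, 1, 0, -55], [0, 0, 1, -13]]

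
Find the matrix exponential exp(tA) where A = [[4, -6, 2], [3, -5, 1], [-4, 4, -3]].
e^{tA} = [[((4*t + 2)*e^{t} - 1)*e^{-2*t}, 2*(-(2*t + 1)*e^{t} + 1)*e^{-2*t}, 2*t*e^{-t}], [((2*t + 1)*e^{t} - 1)*e^{-2*t}, (-(2*t + 1)*e^{t} + 2)*e^{-2*t}, t*e^{-t}], [-4*t*e^{-t}, 4*t*e^{-t}, (1 - 2*t)*e^{-t}]]

A has Jordan form J = [[-2, 0, 0], [0, -1, 1], [0, 0, -1]] with A = PJP^{-1}, so e^{tA} = P e^{tJ} P^{-1}.

For a Jordan block J_k(λ), e^{tJ_k(λ)} = e^{λt} · (I + tN + t^2 N^2/2! + ... + t^{k-1} N^{k-1}/(k-1)!) where N is the nilpotent superdiagonal part.

Assembling the blocks and conjugating back gives the entries of e^{tA} as shown above.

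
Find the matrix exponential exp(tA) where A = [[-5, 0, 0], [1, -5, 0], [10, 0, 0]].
e^{tA} = [[e^{-5*t}, 0, 0], [t*e^{-5*t}, e^{-5*t}, 0], [2 - 2*e^{-5*t}, 0, 1]]

A has Jordan form J = [[-5, 1, 0], [0, -5, 0], [0, 0, 0]] with A = PJP^{-1}, so e^{tA} = P e^{tJ} P^{-1}.

For a Jordan block J_k(λ), e^{tJ_k(λ)} = e^{λt} · (I + tN + t^2 N^2/2! + ... + t^{k-1} N^{k-1}/(k-1)!) where N is the nilpotent superdiagonal part.

Assembling the blocks and conjugating back gives the entries of e^{tA} as shown above.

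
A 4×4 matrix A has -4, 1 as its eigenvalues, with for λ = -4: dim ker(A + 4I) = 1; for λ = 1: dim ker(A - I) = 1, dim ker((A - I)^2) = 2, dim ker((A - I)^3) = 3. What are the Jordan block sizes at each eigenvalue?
Jordan blocks: (-4, 1), (1, 3)

λ = -4: successive nullity increments [1] count blocks of size ≥ k; block sizes are [1].
λ = 1: successive nullity increments [1, 1, 1] count blocks of size ≥ k; block sizes are [3].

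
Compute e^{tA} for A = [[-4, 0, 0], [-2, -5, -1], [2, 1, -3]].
e^{tA} = [[e^{-4*t}, 0, 0], [-2*t*e^{-4*t}, (1 - t)*e^{-4*t}, -t*e^{-4*t}], [2*t*e^{-4*t}, t*e^{-4*t}, (t + 1)*e^{-4*t}]]

A has Jordan form J = [[-4, 1, 0], [0, -4, 0], [0, 0, -4]] with A = PJP^{-1}, so e^{tA} = P e^{tJ} P^{-1}.

For a Jordan block J_k(λ), e^{tJ_k(λ)} = e^{λt} · (I + tN + t^2 N^2/2! + ... + t^{k-1} N^{k-1}/(k-1)!) where N is the nilpotent superdiagonal part.

Assembling the blocks and conjugating back gives the entries of e^{tA} as shown above.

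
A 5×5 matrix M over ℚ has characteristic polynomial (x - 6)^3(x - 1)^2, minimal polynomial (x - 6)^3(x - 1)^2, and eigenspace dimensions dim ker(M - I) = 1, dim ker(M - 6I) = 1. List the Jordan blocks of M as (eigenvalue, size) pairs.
Jordan blocks: (1, 2), (6, 3)

λ = 1: algebraic multiplicity 2 (exponent in χ_M), largest block size 2 (exponent in m_M), 1 block (geometric multiplicity). This forces block sizes [2].
λ = 6: algebraic multiplicity 3 (exponent in χ_M), largest block size 3 (exponent in m_M), 1 block (geometric multiplicity). This forces block sizes [3].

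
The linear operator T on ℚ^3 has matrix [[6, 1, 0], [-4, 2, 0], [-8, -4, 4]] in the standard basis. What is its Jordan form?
The characteristic polynomial is det(xI - A) = (x - 4)^3, so the eigenvalues are 4 (algebraic multiplicity 3).

For λ = 4: rank(A - 4I) = 1, rank((A - 4I)^2) = 0. The eigenspace has dimension 3 - 1 = 2, so there are 2 Jordan blocks; the rank sequence gives block sizes [2, 1].

Assembling the blocks gives the Jordan form J above.

J = [[4, 1, 0], [0, 4, 0], [0, 0, 4]]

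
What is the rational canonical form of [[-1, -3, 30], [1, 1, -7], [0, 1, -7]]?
R = [[0, 0, 9], [1, 0, -9], [0, 1, -7]]

The invariant factors of A (the non-unit diagonal entries of the Smith normal form of xI - A over ℚ[x]) are (x + 3)(x^2 + 4x - 3), each dividing the next. The characteristic polynomial is their product, (x + 3)(x^2 + 4x - 3).

The rational canonical form is the block-diagonal matrix of companion matrices C(f_i):
R = [[0, 0, 9], [1, 0, -9], [0, 1, -7]].

Note the characteristic polynomial does not split into linear factors over ℚ, so A has no Jordan form over ℚ; the rational canonical form exists over any field.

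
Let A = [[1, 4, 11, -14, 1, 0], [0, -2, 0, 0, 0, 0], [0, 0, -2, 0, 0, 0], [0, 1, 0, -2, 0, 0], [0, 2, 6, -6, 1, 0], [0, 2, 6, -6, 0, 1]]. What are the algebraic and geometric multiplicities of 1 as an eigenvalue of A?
algebraic multiplicity 3, geometric multiplicity 2

The characteristic polynomial is (x - 1)^3(x + 2)^3, so the factor x - 1 appears with exponent 3: the algebraic multiplicity is 3.

rank(A - I) = 4, so the eigenspace has dimension 6 - 4 = 2: the geometric multiplicity is 2.

Since 2 < 3, A is not diagonalizable.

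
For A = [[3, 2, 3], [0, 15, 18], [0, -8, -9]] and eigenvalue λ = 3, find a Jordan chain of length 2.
We seek v_1 ∈ ker((A - 3I)^2) \ ker(A - 3I), then set v_{i+1} = (A - 3I) v_i.

One such chain is v_1 = [[0, -1, 1]]^T, v_2 = [[1, 6, -4]]^T. Check: (A - 3I) v_2 = [[0, 0, 0]]^T = 0.

v_1 = [[0, -1, 1]]^T, v_2 = [[1, 6, -4]]^T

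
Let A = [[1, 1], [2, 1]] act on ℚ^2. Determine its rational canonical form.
The invariant factors of A (the non-unit diagonal entries of the Smith normal form of xI - A over ℚ[x]) are x^2 - 2x - 1, each dividing the next. The characteristic polynomial is their product, x^2 - 2x - 1.

The rational canonical form is the block-diagonal matrix of companion matrices C(f_i):
R = [[0, 1], [1, 2]].

Note the characteristic polynomial does not split into linear factors over ℚ, so A has no Jordan form over ℚ; the rational canonical form exists over any field.

R = [[0, 1], [1, 2]]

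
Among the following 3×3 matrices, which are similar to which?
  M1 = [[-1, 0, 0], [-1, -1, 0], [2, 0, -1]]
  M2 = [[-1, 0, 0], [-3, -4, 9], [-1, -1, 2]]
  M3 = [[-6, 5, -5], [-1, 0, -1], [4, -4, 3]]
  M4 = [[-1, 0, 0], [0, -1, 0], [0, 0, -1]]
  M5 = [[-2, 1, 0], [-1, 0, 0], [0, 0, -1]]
2 classes: {M1, M2, M3, M5}, {M4}

Characteristic polynomials: χ_{M1} = (x + 1)^3, χ_{M2} = (x + 1)^3, χ_{M3} = (x + 1)^3, χ_{M4} = (x + 1)^3, χ_{M5} = (x + 1)^3.

{M1, M2, M3, M5}: invariant factors x + 1, (x + 1)^2.

{M4}: invariant factors x + 1, x + 1, x + 1.

Matrices are similar if and only if their invariant-factor lists agree; the partition into similarity classes is {M1, M2, M3, M5}, {M4}.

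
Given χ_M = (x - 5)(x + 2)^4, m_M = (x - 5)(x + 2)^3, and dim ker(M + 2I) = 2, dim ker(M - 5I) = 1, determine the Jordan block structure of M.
λ = -2: algebraic multiplicity 4 (exponent in χ_M), largest block size 3 (exponent in m_M), 2 blocks (geometric multiplicity). These force block sizes [3, 1].
λ = 5: algebraic multiplicity 1 (exponent in χ_M), largest block size 1 (exponent in m_M), 1 block (geometric multiplicity). This forces block sizes [1].

Jordan blocks: (-2, 3), (-2, 1), (5, 1)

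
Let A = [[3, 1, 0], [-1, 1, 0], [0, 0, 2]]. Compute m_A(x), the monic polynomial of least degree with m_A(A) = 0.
The characteristic polynomial factors as (x - 2)^3. The minimal polynomial is ∏(x - λ)^{k_λ} where k_λ is the size of the largest Jordan block at λ.

For λ = 2: rank(A - 2I) = 1, and the largest Jordan block has size 2 (the smallest k with rank((A - 2I)^k) = rank((A - 2I)^(k+1))).

So m_A(x) = (x - 2)^2.

m_A(x) = (x - 2)^2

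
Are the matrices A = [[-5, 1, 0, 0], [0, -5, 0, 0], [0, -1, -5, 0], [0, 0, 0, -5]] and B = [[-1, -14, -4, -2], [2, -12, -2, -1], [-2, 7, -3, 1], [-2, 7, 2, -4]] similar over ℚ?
Two matrices over a field are similar if and only if they have the same invariant factors.

Both A and B have characteristic polynomial (x + 5)^4 and minimal polynomial (x + 5)^2. Computing further, both have invariant factors x + 5, x + 5, (x + 5)^2. Hence A and B are similar.

Yes.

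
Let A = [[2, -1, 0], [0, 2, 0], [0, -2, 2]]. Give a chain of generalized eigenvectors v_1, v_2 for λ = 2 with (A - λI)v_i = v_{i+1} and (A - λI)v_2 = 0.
We seek v_1 ∈ ker((A - 2I)^2) \ ker(A - 2I), then set v_{i+1} = (A - 2I) v_i.

One such chain is v_1 = [[1, 1, 1]]^T, v_2 = [[-1, 0, -2]]^T. Check: (A - 2I) v_2 = [[0, 0, 0]]^T = 0.

v_1 = [[1, 1, 1]]^T, v_2 = [[-1, 0, -2]]^T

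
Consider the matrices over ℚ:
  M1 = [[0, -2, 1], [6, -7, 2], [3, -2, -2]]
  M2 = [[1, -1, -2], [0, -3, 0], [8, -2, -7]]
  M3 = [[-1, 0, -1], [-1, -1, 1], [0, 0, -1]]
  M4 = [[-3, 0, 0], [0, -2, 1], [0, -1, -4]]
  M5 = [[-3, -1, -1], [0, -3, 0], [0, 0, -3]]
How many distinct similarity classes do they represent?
Characteristic polynomials: χ_{M1} = (x + 3)^3, χ_{M2} = (x + 3)^3, χ_{M3} = (x + 1)^3, χ_{M4} = (x + 3)^3, χ_{M5} = (x + 3)^3.

{M1, M2, M4, M5}: invariant factors x + 3, (x + 3)^2.

{M3}: invariant factors (x + 1)^3.

Matrices are similar if and only if their invariant-factor lists agree; the partition into similarity classes is {M1, M2, M4, M5}, {M3}.

2 classes: {M1, M2, M4, M5}, {M3}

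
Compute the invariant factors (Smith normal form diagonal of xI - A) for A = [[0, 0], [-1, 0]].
The Jordan structure of A has elementary divisors x^2. Arranging the block sizes at each eigenvalue in decreasing order and taking row products gives the invariant factors.

Invariant factors (smallest first, each dividing the next): x^2.

Check: the last factor x^2 is the minimal polynomial, and the product x^2 is the characteristic polynomial.

x^2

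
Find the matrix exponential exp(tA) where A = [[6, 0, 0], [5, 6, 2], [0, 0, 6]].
e^{tA} = [[e^{6*t}, 0, 0], [5*t*e^{6*t}, e^{6*t}, 2*t*e^{6*t}], [0, 0, e^{6*t}]]

A has Jordan form J = [[6, 1, 0], [0, 6, 0], [0, 0, 6]] with A = PJP^{-1}, so e^{tA} = P e^{tJ} P^{-1}.

For a Jordan block J_k(λ), e^{tJ_k(λ)} = e^{λt} · (I + tN + t^2 N^2/2! + ... + t^{k-1} N^{k-1}/(k-1)!) where N is the nilpotent superdiagonal part.

Assembling the blocks and conjugating back gives the entries of e^{tA} as shown above.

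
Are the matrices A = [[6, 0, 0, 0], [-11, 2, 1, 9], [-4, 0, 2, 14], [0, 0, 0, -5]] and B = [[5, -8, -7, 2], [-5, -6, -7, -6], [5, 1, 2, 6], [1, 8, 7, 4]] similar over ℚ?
Yes.

Two matrices over a field are similar if and only if they have the same invariant factors.

Both A and B have characteristic polynomial (x - 6)(x - 2)^2(x + 5) and minimal polynomial (x - 6)(x - 2)^2(x + 5). Computing further, both have invariant factors (x - 6)(x - 2)^2(x + 5). Hence A and B are similar.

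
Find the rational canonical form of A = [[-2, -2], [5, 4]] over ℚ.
The invariant factors of A (the non-unit diagonal entries of the Smith normal form of xI - A over ℚ[x]) are x^2 - 2x + 2, each dividing the next. The characteristic polynomial is their product, x^2 - 2x + 2.

The rational canonical form is the block-diagonal matrix of companion matrices C(f_i):
R = [[0, -2], [1, 2]].

Note the characteristic polynomial does not split into linear factors over ℚ, so A has no Jordan form over ℚ; the rational canonical form exists over any field.

R = [[0, -2], [1, 2]]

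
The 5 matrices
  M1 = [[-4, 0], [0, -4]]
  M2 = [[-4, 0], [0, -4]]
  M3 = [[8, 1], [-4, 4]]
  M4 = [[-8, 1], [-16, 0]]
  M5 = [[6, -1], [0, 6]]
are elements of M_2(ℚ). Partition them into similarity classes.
Characteristic polynomials: χ_{M1} = (x + 4)^2, χ_{M2} = (x + 4)^2, χ_{M3} = (x - 6)^2, χ_{M4} = (x + 4)^2, χ_{M5} = (x - 6)^2.

{M1, M2}: invariant factors x + 4, x + 4.

{M3, M5}: invariant factors (x - 6)^2.

{M4}: invariant factors (x + 4)^2.

Matrices are similar if and only if their invariant-factor lists agree; the partition into similarity classes is {M1, M2}, {M3, M5}, {M4}.

3 classes: {M1, M2}, {M3, M5}, {M4}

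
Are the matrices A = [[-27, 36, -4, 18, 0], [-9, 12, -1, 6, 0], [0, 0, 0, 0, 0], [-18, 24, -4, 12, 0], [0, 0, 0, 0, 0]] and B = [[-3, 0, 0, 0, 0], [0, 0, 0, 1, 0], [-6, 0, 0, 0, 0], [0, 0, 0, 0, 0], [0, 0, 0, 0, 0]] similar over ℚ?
Two matrices over a field are similar if and only if they have the same invariant factors.

Both A and B have characteristic polynomial x^4(x + 3) and minimal polynomial x^2(x + 3). Computing further, both have invariant factors x, x, x^2(x + 3). Hence A and B are similar.

Yes.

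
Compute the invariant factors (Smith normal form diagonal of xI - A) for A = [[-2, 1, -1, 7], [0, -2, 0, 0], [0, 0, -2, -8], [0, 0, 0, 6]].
x + 2, (x - 6)(x + 2)^2

The Jordan structure of A has elementary divisors (x + 2)^2, (x + 2), (x - 6). Arranging the block sizes at each eigenvalue in decreasing order and taking row products gives the invariant factors.

Invariant factors (smallest first, each dividing the next): x + 2, (x - 6)(x + 2)^2.

Check: the last factor (x - 6)(x + 2)^2 is the minimal polynomial, and the product (x - 6)(x + 2)^3 is the characteristic polynomial.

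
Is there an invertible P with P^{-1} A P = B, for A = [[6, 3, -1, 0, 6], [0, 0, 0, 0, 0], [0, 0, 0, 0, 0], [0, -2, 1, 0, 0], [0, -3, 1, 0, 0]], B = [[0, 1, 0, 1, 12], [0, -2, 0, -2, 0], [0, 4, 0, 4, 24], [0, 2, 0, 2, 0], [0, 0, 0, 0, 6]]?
Both have characteristic polynomial x^4(x - 6) and minimal polynomial x^2(x - 6). But rank(A) = 3 for A while rank(B) = 2 for B, so the number of Jordan blocks at λ = 0 differs. A and B are not similar.

No.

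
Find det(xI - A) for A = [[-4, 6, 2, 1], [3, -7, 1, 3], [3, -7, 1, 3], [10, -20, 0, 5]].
χ_A(x) = x^3(x + 5)

xI - A = [[x + 4, -6, -2, -1], [-3, x + 7, -1, -3], [-3, 7, x - 1, -3], [-10, 20, 0, x - 5]].

Expanding det(xI - A) along the first row:
det(xI - A) = + (x + 4)·det([[x + 7, -1, -3], [7, x - 1, -3], [20, 0, x - 5]]) - (-6)·det([[-3, -1, -3], [-3, x - 1, -3], [-10, 0, x - 5]]) + (-2)·det([[-3, x + 7, -3], [-3, 7, -3], [-10, 20, x - 5]]) - (-1)·det([[-3, x + 7, -1], [-3, 7, x - 1], [-10, 20, 0]]).

Evaluating gives χ_A(x) = x^4 + 5x^3 = x^3(x + 5).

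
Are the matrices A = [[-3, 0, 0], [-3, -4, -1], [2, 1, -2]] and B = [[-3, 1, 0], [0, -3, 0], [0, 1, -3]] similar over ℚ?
No.

Both have characteristic polynomial (x + 3)^3, but the minimal polynomial of A is (x + 3)^3 while the minimal polynomial of B is (x + 3)^2. The minimal polynomial is a similarity invariant, so A and B are not similar.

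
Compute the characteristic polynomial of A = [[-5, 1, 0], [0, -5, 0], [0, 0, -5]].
xI - A = [[x + 5, -1, 0], [0, x + 5, 0], [0, 0, x + 5]].

Expanding det(xI - A) along the first row:
det(xI - A) = + (x + 5)·det([[x + 5, 0], [0, x + 5]]) - (-1)·det([[0, 0], [0, x + 5]]) + (0)·det([[0, x + 5], [0, 0]]).

Evaluating gives χ_A(x) = x^3 + 15x^2 + 75x + 125 = (x + 5)^3.

χ_A(x) = (x + 5)^3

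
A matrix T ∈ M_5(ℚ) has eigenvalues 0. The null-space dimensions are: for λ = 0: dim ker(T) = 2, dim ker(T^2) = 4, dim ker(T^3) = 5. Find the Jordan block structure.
λ = 0: successive nullity increments [2, 2, 1] count blocks of size ≥ k; block sizes are [3, 2].

Jordan blocks: (0, 3), (0, 2)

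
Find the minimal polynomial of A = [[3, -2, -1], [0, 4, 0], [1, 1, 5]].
m_A(x) = (x - 4)^3

The characteristic polynomial factors as (x - 4)^3. The minimal polynomial is ∏(x - λ)^{k_λ} where k_λ is the size of the largest Jordan block at λ.

For λ = 4: rank(A - 4I) = 2, and the largest Jordan block has size 3 (the smallest k with rank((A - 4I)^k) = rank((A - 4I)^(k+1))).

So m_A(x) = (x - 4)^3.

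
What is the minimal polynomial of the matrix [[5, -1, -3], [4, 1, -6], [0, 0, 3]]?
The characteristic polynomial factors as (x - 3)^3. The minimal polynomial is ∏(x - λ)^{k_λ} where k_λ is the size of the largest Jordan block at λ.

For λ = 3: rank(A - 3I) = 1, and the largest Jordan block has size 2 (the smallest k with rank((A - 3I)^k) = rank((A - 3I)^(k+1))).

So m_A(x) = (x - 3)^2.

m_A(x) = (x - 3)^2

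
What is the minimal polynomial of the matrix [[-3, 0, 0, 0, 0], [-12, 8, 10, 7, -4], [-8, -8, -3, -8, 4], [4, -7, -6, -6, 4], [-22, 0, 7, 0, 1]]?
m_A(x) = (x - 1)^2(x + 1)^2(x + 3)

The characteristic polynomial factors as (x - 1)^2(x + 1)^2(x + 3). The minimal polynomial is ∏(x - λ)^{k_λ} where k_λ is the size of the largest Jordan block at λ.

For λ = -3: rank(A + 3I) = 4, and the largest Jordan block has size 1 (the smallest k with rank((A + 3I)^k) = rank((A + 3I)^(k+1))).
For λ = -1: rank(A + I) = 4, and the largest Jordan block has size 2 (the smallest k with rank((A + I)^k) = rank((A + I)^(k+1))).
For λ = 1: rank(A - I) = 4, and the largest Jordan block has size 2 (the smallest k with rank((A - I)^k) = rank((A - I)^(k+1))).

So m_A(x) = (x - 1)^2(x + 1)^2(x + 3).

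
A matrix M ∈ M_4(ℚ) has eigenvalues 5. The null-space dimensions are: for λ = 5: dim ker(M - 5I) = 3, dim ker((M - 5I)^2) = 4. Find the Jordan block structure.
λ = 5: successive nullity increments [3, 1] count blocks of size ≥ k; block sizes are [2, 1, 1].

Jordan blocks: (5, 2), (5, 1), (5, 1)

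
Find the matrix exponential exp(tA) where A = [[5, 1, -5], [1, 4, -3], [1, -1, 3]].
A has Jordan form J = [[4, 1, 0], [0, 4, 1], [0, 0, 4]] with A = PJP^{-1}, so e^{tA} = P e^{tJ} P^{-1}.

For a Jordan block J_k(λ), e^{tJ_k(λ)} = e^{λt} · (I + tN + t^2 N^2/2! + ... + t^{k-1} N^{k-1}/(k-1)!) where N is the nilpotent superdiagonal part.

Assembling the blocks and conjugating back gives the entries of e^{tA} as shown above.

e^{tA} = [[(-3*t^2/2 + t + 1)*e^{4*t}, t*(3*t + 1)*e^{4*t}, t*(-3*t - 10)*e^{4*t}/2], [t*(1 - t)*e^{4*t}, (2*t^2 + 1)*e^{4*t}, t*(-t - 3)*e^{4*t}], [t*(2 - t)*e^{4*t}/2, t*(t - 1)*e^{4*t}, (-t^2/2 - t + 1)*e^{4*t}]]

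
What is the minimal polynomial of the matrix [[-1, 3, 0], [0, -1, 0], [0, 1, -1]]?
The characteristic polynomial factors as (x + 1)^3. The minimal polynomial is ∏(x - λ)^{k_λ} where k_λ is the size of the largest Jordan block at λ.

For λ = -1: rank(A + I) = 1, and the largest Jordan block has size 2 (the smallest k with rank((A + I)^k) = rank((A + I)^(k+1))).

So m_A(x) = (x + 1)^2.

m_A(x) = (x + 1)^2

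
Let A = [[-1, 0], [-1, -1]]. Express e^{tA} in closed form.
A has Jordan form J = [[-1, 1], [0, -1]] with A = PJP^{-1}, so e^{tA} = P e^{tJ} P^{-1}.

For a Jordan block J_k(λ), e^{tJ_k(λ)} = e^{λt} · (I + tN + t^2 N^2/2! + ... + t^{k-1} N^{k-1}/(k-1)!) where N is the nilpotent superdiagonal part.

Assembling the blocks and conjugating back gives the entries of e^{tA} as shown above.

e^{tA} = [[e^{-t}, 0], [-t*e^{-t}, e^{-t}]]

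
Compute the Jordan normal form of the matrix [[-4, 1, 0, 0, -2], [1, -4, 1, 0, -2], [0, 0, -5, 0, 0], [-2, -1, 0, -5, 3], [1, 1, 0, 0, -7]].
J = [[-5, 1, 0, 0, 0], [0, -5, 1, 0, 0], [0, 0, -5, 0, 0], [0, 0, 0, -5, 1], [0, 0, 0, 0, -5]]

The characteristic polynomial is det(xI - A) = (x + 5)^5, so the eigenvalues are -5 (algebraic multiplicity 5).

For λ = -5: rank(A + 5I) = 3, rank((A + 5I)^2) = 1, rank((A + 5I)^3) = 0. The eigenspace has dimension 5 - 3 = 2, so there are 2 Jordan blocks; the rank sequence gives block sizes [3, 2].

Assembling the blocks gives the Jordan form J above.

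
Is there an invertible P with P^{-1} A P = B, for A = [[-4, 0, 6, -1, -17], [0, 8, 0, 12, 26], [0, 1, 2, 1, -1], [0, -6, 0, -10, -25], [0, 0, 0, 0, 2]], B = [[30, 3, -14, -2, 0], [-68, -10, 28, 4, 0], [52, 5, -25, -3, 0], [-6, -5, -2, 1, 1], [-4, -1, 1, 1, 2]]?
Yes.

Two matrices over a field are similar if and only if they have the same invariant factors.

Both A and B have characteristic polynomial (x - 2)^3(x + 4)^2 and minimal polynomial (x - 2)^3(x + 4)^2. Computing further, both have invariant factors (x - 2)^3(x + 4)^2. Hence A and B are similar.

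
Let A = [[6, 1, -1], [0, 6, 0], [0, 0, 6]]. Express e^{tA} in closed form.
A has Jordan form J = [[6, 1, 0], [0, 6, 0], [0, 0, 6]] with A = PJP^{-1}, so e^{tA} = P e^{tJ} P^{-1}.

For a Jordan block J_k(λ), e^{tJ_k(λ)} = e^{λt} · (I + tN + t^2 N^2/2! + ... + t^{k-1} N^{k-1}/(k-1)!) where N is the nilpotent superdiagonal part.

Assembling the blocks and conjugating back gives the entries of e^{tA} as shown above.

e^{tA} = [[e^{6*t}, t*e^{6*t}, -t*e^{6*t}], [0, e^{6*t}, 0], [0, 0, e^{6*t}]]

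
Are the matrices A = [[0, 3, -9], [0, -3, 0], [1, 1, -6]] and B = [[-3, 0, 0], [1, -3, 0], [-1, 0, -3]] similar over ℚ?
Two matrices over a field are similar if and only if they have the same invariant factors.

Both A and B have characteristic polynomial (x + 3)^3 and minimal polynomial (x + 3)^2. Computing further, both have invariant factors x + 3, (x + 3)^2. Hence A and B are similar.

Yes.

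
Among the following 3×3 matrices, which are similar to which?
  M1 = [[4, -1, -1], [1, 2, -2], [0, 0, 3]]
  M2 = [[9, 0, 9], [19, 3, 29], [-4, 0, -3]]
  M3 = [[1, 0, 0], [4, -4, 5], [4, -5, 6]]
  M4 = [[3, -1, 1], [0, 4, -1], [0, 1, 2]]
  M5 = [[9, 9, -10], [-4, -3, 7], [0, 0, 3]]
Characteristic polynomials: χ_{M1} = (x - 3)^3, χ_{M2} = (x - 3)^3, χ_{M3} = (x - 1)^3, χ_{M4} = (x - 3)^3, χ_{M5} = (x - 3)^3.

{M1, M2, M5}: invariant factors (x - 3)^3.

{M3}: invariant factors x - 1, (x - 1)^2.

{M4}: invariant factors x - 3, (x - 3)^2.

Matrices are similar if and only if their invariant-factor lists agree; the partition into similarity classes is {M1, M2, M5}, {M3}, {M4}.

3 classes: {M1, M2, M5}, {M3}, {M4}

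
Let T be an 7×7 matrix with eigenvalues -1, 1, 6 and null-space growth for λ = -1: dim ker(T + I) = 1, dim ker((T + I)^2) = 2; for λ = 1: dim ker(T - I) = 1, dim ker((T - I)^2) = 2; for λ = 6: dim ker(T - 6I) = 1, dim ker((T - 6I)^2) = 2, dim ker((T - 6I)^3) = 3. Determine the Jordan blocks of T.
Jordan blocks: (-1, 2), (1, 2), (6, 3)

λ = -1: successive nullity increments [1, 1] count blocks of size ≥ k; block sizes are [2].
λ = 1: successive nullity increments [1, 1] count blocks of size ≥ k; block sizes are [2].
λ = 6: successive nullity increments [1, 1, 1] count blocks of size ≥ k; block sizes are [3].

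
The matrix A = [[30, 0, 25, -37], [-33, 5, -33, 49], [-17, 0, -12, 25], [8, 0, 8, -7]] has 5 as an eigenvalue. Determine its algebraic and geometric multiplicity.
The characteristic polynomial is (x - 5)^3(x - 1), so the factor x - 5 appears with exponent 3: the algebraic multiplicity is 3.

rank(A - 5I) = 2, so the eigenspace has dimension 4 - 2 = 2: the geometric multiplicity is 2.

Since 2 < 3, A is not diagonalizable.

algebraic multiplicity 3, geometric multiplicity 2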